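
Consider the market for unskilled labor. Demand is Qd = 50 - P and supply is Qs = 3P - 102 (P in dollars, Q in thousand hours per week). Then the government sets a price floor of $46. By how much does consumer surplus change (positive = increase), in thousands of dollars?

Without the control the market clears where 50 - P = 3P - 102, i.e. P* = 38 and Q* = 12.
The floor of 46 is above the equilibrium price 38, so it binds.
At P = 46: Qd = 50 - 46 = 4 and Qs = 3·46 - 102 = 36.
Consumer surplus without the control is ½ · (50 - 38) · 12 = 72.
With the floor, consumers buy 4 units at 46, so CS = ½ · (50 - 46) · 4 = 8.
Change in consumer surplus = 8 - 72 = -64.

-64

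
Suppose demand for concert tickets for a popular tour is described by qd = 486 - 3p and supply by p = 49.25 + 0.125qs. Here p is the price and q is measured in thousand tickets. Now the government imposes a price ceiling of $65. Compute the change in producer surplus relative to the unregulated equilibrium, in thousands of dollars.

-2790

Rearranging supply gives qs = 8p - 394. In a free market, 486 - 3p = 8p - 394 gives the equilibrium p* = 80, q* = 246.
The ceiling of 65 is below the equilibrium price 80, so it binds.
At p = 65: qd = 486 - 3·65 = 291 and qs = 8·65 - 394 = 126.
Producer surplus without the control is ½ · (80 - 49.25) · 246 = 3782.25.
With the ceiling, producers sell 126 units at 65, so PS = ½ · (65 - 49.25) · 126 = 992.25.
Change in producer surplus = 992.25 - 3782.25 = -2790.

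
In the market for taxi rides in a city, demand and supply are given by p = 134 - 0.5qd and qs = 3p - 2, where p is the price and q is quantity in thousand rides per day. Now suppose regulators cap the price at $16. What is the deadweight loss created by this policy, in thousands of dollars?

Rearranging demand gives qd = 268 - 2p. In a free market, 268 - 2p = 3p - 2 gives the equilibrium p* = 54, q* = 160.
The ceiling of 16 is below the equilibrium price 54, so it binds.
At p = 16: qd = 268 - 2·16 = 236 and qs = 3·16 - 2 = 46.
Quantity traded falls to 46. At q = 46 the demand price is (268 - 46)/2 = 111 and the supply price is (2 + 46)/3 = 16.
Deadweight loss = ½ · (111 - 16) · (160 - 46) = ½ · 95 · 114 = 5415.

5415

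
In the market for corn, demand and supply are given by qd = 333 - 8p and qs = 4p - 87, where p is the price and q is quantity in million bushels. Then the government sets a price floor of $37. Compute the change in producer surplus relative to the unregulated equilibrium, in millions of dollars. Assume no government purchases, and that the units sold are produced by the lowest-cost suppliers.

42

Setting quantity demanded equal to quantity supplied, 333 - 8p = 4p - 87, gives p* = 35 and q* = 53.
The floor of 37 is above the equilibrium price 35, so it binds.
At p = 37: qd = 333 - 8·37 = 37 and qs = 4·37 - 87 = 61.
Producer surplus without the control is ½ · (35 - 21.75) · 53 = 351.125.
With the floor, 37 units are sold at 37. The supply price at q = 37 is 31, so PS = ½ · [(37 - 21.75) + (37 - 31)] · 37 = 393.125.
Change in producer surplus = 393.125 - 351.125 = 42.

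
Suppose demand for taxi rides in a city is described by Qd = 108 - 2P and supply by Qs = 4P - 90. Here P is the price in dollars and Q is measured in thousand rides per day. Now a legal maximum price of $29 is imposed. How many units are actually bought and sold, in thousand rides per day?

26

In a free market, 108 - 2P = 4P - 90 gives the equilibrium P* = 33, Q* = 42.
Because the ceiling (29) lies below the market-clearing price, it is binding.
At P = 29: Qd = 108 - 2·29 = 50 and Qs = 4·29 - 90 = 26.
The quantity actually transacted is the short side, supply: 26.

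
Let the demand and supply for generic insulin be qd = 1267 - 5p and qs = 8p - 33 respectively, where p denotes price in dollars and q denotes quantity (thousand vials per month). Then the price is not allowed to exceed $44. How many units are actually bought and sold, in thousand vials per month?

In a free market, 1267 - 5p = 8p - 33 gives the equilibrium p* = 100, q* = 767.
Since 44 < 100, the ceiling is binding.
At p = 44: qd = 1267 - 5·44 = 1047 and qs = 8·44 - 33 = 319.
The quantity actually transacted is the short side, supply: 319.

319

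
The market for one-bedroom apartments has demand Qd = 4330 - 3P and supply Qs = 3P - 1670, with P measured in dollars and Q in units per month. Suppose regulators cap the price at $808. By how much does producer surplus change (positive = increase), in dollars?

In a free market, 4330 - 3P = 3P - 1670 gives the equilibrium P* = 1000, Q* = 1330.
Since 808 < 1000, the ceiling is binding.
At P = 808: Qd = 4330 - 3·808 = 1906 and Qs = 3·808 - 1670 = 754.
Producer surplus without the control is ½ · (1000 - 1670/3) · 1330 = 884450/3.
With the ceiling, producers sell 754 units at 808, so PS = ½ · (808 - 1670/3) · 754 = 284258/3.
Change in producer surplus = 284258/3 - 884450/3 = -200064.

-200064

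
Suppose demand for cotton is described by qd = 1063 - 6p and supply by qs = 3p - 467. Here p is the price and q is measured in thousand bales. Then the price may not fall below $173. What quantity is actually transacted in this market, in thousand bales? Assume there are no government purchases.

Setting quantity demanded equal to quantity supplied, 1063 - 6p = 3p - 467, gives p* = 170 and q* = 43.
Since 173 > 170, the floor is binding.
At p = 173: qd = 1063 - 6·173 = 25 and qs = 3·173 - 467 = 52.
The quantity actually transacted is the short side, demand: 25.

25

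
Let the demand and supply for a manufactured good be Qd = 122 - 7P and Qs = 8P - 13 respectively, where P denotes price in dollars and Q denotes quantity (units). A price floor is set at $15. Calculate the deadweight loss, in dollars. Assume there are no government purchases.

236.25

Equilibrium: 122 - 7P = 8P - 13, so 135 = 15P and P* = 9, Q* = 59.
The floor of 15 is above the equilibrium price 9, so it binds.
At P = 15: Qd = 122 - 7·15 = 17 and Qs = 8·15 - 13 = 107.
Quantity traded falls to 17. At Q = 17 the demand price is (122 - 17)/7 = 15 and the supply price is (13 + 17)/8 = 3.75.
Deadweight loss = ½ · (15 - 3.75) · (59 - 17) = ½ · 11.25 · 42 = 236.25.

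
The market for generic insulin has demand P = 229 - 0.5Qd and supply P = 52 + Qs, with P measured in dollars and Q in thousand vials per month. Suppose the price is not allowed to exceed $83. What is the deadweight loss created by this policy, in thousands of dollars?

Rearranging demand gives Qd = 458 - 2P; rearranging supply gives Qs = P - 52. Equilibrium: 458 - 2P = P - 52, so 510 = 3P and P* = 170, Q* = 118.
The ceiling of 83 is below the equilibrium price 170, so it binds.
At P = 83: Qd = 458 - 2·83 = 292 and Qs = 83 - 52 = 31.
Quantity traded falls to 31. At Q = 31 the demand price is (458 - 31)/2 = 213.5 and the supply price is 52 + 31 = 83.
Deadweight loss = ½ · (213.5 - 83) · (118 - 31) = ½ · 130.5 · 87 = 5676.75.

5676.75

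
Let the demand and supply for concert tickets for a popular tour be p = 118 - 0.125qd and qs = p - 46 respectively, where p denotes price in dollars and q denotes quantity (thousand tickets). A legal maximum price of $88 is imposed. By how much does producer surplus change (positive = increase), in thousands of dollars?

-1166

Rearranging demand gives qd = 944 - 8p. Without the control the market clears where 944 - 8p = p - 46, i.e. p* = 110 and q* = 64.
Because the ceiling (88) lies below the market-clearing price, it is binding.
At p = 88: qd = 944 - 8·88 = 240 and qs = 88 - 46 = 42.
Producer surplus without the control is ½ · (110 - 46) · 64 = 2048.
With the ceiling, producers sell 42 units at 88, so PS = ½ · (88 - 46) · 42 = 882.
Change in producer surplus = 882 - 2048 = -1166.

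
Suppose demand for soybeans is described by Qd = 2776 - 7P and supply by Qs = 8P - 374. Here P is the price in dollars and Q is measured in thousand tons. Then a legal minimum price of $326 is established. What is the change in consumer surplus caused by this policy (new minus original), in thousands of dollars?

Without the control the market clears where 2776 - 7P = 8P - 374, i.e. P* = 210 and Q* = 1306.
Because the floor (326) lies above the market-clearing price, it is binding.
At P = 326: Qd = 2776 - 7·326 = 494 and Qs = 8·326 - 374 = 2234.
Consumer surplus without the control is ½ · (2776/7 - 210) · 1306 = 852818/7.
With the floor, consumers buy 494 units at 326, so CS = ½ · (2776/7 - 326) · 494 = 122018/7.
Change in consumer surplus = 122018/7 - 852818/7 = -104400.

-104400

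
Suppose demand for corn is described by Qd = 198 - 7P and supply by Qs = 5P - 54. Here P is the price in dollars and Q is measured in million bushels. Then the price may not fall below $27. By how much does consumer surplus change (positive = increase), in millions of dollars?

-180

Without the control the market clears where 198 - 7P = 5P - 54, i.e. P* = 21 and Q* = 51.
The floor of 27 is above the equilibrium price 21, so it binds.
At P = 27: Qd = 198 - 7·27 = 9 and Qs = 5·27 - 54 = 81.
Consumer surplus without the control is ½ · (198/7 - 21) · 51 = 2601/14.
With the floor, consumers buy 9 units at 27, so CS = ½ · (198/7 - 27) · 9 = 81/14.
Change in consumer surplus = 81/14 - 2601/14 = -180.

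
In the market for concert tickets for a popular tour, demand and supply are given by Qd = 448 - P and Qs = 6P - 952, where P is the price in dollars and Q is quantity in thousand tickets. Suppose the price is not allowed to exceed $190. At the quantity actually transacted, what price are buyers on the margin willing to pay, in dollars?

260

Without the control the market clears where 448 - P = 6P - 952, i.e. P* = 200 and Q* = 248.
Since 190 < 200, the ceiling is binding.
At P = 190: Qd = 448 - 190 = 258 and Qs = 6·190 - 952 = 188.
Only 188 units reach the market. On the demand curve, the marginal buyer's willingness to pay at Q = 188 is (448 - 188) = 260.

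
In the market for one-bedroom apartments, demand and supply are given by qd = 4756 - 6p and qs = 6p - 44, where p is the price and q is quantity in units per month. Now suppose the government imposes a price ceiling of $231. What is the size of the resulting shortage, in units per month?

Equilibrium: 4756 - 6p = 6p - 44, so 4800 = 12p and p* = 400, q* = 2356.
The ceiling of 231 is below the equilibrium price 400, so it binds.
At p = 231: qd = 4756 - 6·231 = 3370 and qs = 6·231 - 44 = 1342.
Shortage = qd - qs = 3370 - 1342 = 2028.

2028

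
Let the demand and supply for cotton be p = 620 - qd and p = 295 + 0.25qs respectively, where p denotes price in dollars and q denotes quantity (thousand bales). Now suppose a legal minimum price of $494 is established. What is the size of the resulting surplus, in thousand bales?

670

Rearranging demand gives qd = 620 - p; rearranging supply gives qs = 4p - 1180. Setting quantity demanded equal to quantity supplied, 620 - p = 4p - 1180, gives p* = 360 and q* = 260.
Because the floor (494) lies above the market-clearing price, it is binding.
At p = 494: qd = 620 - 494 = 126 and qs = 4·494 - 1180 = 796.
Surplus = qs - qd = 796 - 126 = 670.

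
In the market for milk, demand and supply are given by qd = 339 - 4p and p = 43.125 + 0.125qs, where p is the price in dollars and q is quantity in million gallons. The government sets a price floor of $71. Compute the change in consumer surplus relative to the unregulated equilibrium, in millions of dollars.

-1162

Rearranging supply gives qs = 8p - 345. Equilibrium: 339 - 4p = 8p - 345, so 684 = 12p and p* = 57, q* = 111.
The floor of 71 is above the equilibrium price 57, so it binds.
At p = 71: qd = 339 - 4·71 = 55 and qs = 8·71 - 345 = 223.
Consumer surplus without the control is ½ · (84.75 - 57) · 111 = 1540.125.
With the floor, consumers buy 55 units at 71, so CS = ½ · (84.75 - 71) · 55 = 378.125.
Change in consumer surplus = 378.125 - 1540.125 = -1162.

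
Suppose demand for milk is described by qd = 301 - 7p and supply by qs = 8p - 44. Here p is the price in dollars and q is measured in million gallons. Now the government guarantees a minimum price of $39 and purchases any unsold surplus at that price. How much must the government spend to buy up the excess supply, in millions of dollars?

Without the control the market clears where 301 - 7p = 8p - 44, i.e. p* = 23 and q* = 140.
The floor of 39 is above the equilibrium price 23, so it binds.
At p = 39: qd = 301 - 7·39 = 28 and qs = 8·39 - 44 = 268.
Surplus = qs - qd = 240.
Government expenditure = surplus × support price = 240 × 39 = 9360.

9360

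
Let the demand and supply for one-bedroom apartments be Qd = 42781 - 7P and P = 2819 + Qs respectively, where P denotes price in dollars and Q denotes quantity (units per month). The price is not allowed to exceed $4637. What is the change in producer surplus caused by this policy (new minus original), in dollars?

-2497518.5

Rearranging supply gives Qs = P - 2819. Setting quantity demanded equal to quantity supplied, 42781 - 7P = P - 2819, gives P* = 5700 and Q* = 2881.
Since 4637 < 5700, the ceiling is binding.
At P = 4637: Qd = 42781 - 7·4637 = 10322 and Qs = 4637 - 2819 = 1818.
Producer surplus without the control is ½ · (5700 - 2819) · 2881 = 4150080.5.
With the ceiling, producers sell 1818 units at 4637, so PS = ½ · (4637 - 2819) · 1818 = 1652562.
Change in producer surplus = 1652562 - 4150080.5 = -2497518.5.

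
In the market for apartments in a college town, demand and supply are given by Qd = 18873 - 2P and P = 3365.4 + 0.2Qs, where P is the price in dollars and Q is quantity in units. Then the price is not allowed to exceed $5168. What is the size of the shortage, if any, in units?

0

Rearranging supply gives Qs = 5P - 16827. Without the control the market clears where 18873 - 2P = 5P - 16827, i.e. P* = 5100 and Q* = 8673.
The ceiling of 5168 is above the equilibrium price 5100, so it is not binding; the market clears at P* = 5100, Q* = 8673.
Since the control does not bind, there is no shortage.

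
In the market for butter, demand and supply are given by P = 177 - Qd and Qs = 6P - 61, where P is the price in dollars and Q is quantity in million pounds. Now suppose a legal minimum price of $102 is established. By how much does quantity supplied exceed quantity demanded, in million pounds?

476

Rearranging demand gives Qd = 177 - P. Without the control the market clears where 177 - P = 6P - 61, i.e. P* = 34 and Q* = 143.
Because the floor (102) lies above the market-clearing price, it is binding.
At P = 102: Qd = 177 - 102 = 75 and Qs = 6·102 - 61 = 551.
Surplus = Qs - Qd = 551 - 75 = 476.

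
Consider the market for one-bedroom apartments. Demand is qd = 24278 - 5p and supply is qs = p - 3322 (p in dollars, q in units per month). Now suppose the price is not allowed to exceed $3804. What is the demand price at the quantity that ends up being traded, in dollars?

Equilibrium: 24278 - 5p = p - 3322, so 27600 = 6p and p* = 4600, q* = 1278.
Since 3804 < 4600, the ceiling is binding.
At p = 3804: qd = 24278 - 5·3804 = 5258 and qs = 3804 - 3322 = 482.
Only 482 units reach the market. On the demand curve, the marginal buyer's willingness to pay at q = 482 is (24278 - 482)/5 = 4759.2.

4759.2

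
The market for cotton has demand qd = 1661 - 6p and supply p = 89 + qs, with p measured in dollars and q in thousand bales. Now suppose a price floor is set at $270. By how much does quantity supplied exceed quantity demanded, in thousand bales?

140

Rearranging supply gives qs = p - 89. Without the control the market clears where 1661 - 6p = p - 89, i.e. p* = 250 and q* = 161.
Since 270 > 250, the floor is binding.
At p = 270: qd = 1661 - 6·270 = 41 and qs = 270 - 89 = 181.
Surplus = qs - qd = 181 - 41 = 140.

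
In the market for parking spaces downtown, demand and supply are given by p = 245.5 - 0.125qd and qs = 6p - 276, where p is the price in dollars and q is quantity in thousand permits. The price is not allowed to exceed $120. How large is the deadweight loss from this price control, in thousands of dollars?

Rearranging demand gives qd = 1964 - 8p. Equilibrium: 1964 - 8p = 6p - 276, so 2240 = 14p and p* = 160, q* = 684.
The ceiling of 120 is below the equilibrium price 160, so it binds.
At p = 120: qd = 1964 - 8·120 = 1004 and qs = 6·120 - 276 = 444.
Quantity traded falls to 444. At q = 444 the demand price is (1964 - 444)/8 = 190 and the supply price is (276 + 444)/6 = 120.
Deadweight loss = ½ · (190 - 120) · (684 - 444) = ½ · 70 · 240 = 8400.

8400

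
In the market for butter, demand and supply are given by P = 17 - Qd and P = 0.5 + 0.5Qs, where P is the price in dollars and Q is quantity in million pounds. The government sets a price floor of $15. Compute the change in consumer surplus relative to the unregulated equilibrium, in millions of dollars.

-58.5

Rearranging demand gives Qd = 17 - P; rearranging supply gives Qs = 2P - 1. Equilibrium: 17 - P = 2P - 1, so 18 = 3P and P* = 6, Q* = 11.
Since 15 > 6, the floor is binding.
At P = 15: Qd = 17 - 15 = 2 and Qs = 2·15 - 1 = 29.
Consumer surplus without the control is ½ · (17 - 6) · 11 = 60.5.
With the floor, consumers buy 2 units at 15, so CS = ½ · (17 - 15) · 2 = 2.
Change in consumer surplus = 2 - 60.5 = -58.5.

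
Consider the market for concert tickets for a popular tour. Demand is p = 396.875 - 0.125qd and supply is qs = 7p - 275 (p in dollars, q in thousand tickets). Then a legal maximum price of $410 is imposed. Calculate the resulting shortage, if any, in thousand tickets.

Rearranging demand gives qd = 3175 - 8p. Equilibrium: 3175 - 8p = 7p - 275, so 3450 = 15p and p* = 230, q* = 1335.
The ceiling of 410 is above the equilibrium price 230, so it is not binding; the market clears at p* = 230, q* = 1335.
Since the control does not bind, there is no shortage.

0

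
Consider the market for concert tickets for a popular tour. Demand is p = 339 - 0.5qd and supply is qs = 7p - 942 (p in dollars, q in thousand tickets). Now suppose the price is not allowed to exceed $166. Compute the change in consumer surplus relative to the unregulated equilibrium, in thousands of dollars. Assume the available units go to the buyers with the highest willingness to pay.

679

Rearranging demand gives qd = 678 - 2p. Setting quantity demanded equal to quantity supplied, 678 - 2p = 7p - 942, gives p* = 180 and q* = 318.
Since 166 < 180, the ceiling is binding.
At p = 166: qd = 678 - 2·166 = 346 and qs = 7·166 - 942 = 220.
Consumer surplus without the control is ½ · (339 - 180) · 318 = 25281.
With the ceiling, 220 units are sold at 166 (assume they go to the highest-value buyers). The demand price at q = 220 is 229, so CS = ½ · [(339 - 166) + (229 - 166)] · 220 = 25960.
Change in consumer surplus = 25960 - 25281 = 679.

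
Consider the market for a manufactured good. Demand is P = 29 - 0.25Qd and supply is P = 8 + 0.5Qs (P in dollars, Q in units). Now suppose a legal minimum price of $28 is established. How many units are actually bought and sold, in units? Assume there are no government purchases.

Rearranging demand gives Qd = 116 - 4P; rearranging supply gives Qs = 2P - 16. Equilibrium: 116 - 4P = 2P - 16, so 132 = 6P and P* = 22, Q* = 28.
Because the floor (28) lies above the market-clearing price, it is binding.
At P = 28: Qd = 116 - 4·28 = 4 and Qs = 2·28 - 16 = 40.
The quantity actually transacted is the short side, demand: 4.

4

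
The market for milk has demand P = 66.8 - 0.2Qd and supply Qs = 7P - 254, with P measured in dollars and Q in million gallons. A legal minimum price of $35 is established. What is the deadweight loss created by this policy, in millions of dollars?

0

Rearranging demand gives Qd = 334 - 5P. Setting quantity demanded equal to quantity supplied, 334 - 5P = 7P - 254, gives P* = 49 and Q* = 89.
The floor of 35 is below the equilibrium price 49, so it is not binding; the market clears at P* = 49, Q* = 89.
Since the control does not bind, no trades are prevented and deadweight loss is zero.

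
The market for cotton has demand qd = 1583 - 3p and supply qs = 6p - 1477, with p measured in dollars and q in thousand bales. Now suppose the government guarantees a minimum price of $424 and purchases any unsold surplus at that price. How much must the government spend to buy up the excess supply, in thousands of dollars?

Setting quantity demanded equal to quantity supplied, 1583 - 3p = 6p - 1477, gives p* = 340 and q* = 563.
The floor of 424 is above the equilibrium price 340, so it binds.
At p = 424: qd = 1583 - 3·424 = 311 and qs = 6·424 - 1477 = 1067.
Surplus = qs - qd = 756.
Government expenditure = surplus × support price = 756 × 424 = 320544.

320544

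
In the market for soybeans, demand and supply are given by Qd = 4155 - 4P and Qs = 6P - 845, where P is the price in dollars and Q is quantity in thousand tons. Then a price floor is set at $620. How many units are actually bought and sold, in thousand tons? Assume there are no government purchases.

Setting quantity demanded equal to quantity supplied, 4155 - 4P = 6P - 845, gives P* = 500 and Q* = 2155.
Because the floor (620) lies above the market-clearing price, it is binding.
At P = 620: Qd = 4155 - 4·620 = 1675 and Qs = 6·620 - 845 = 2875.
The quantity actually transacted is the short side, demand: 1675.

1675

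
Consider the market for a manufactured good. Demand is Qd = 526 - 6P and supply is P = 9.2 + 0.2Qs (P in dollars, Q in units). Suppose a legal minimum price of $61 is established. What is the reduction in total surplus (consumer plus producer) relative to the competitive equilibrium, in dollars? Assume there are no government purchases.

Rearranging supply gives Qs = 5P - 46. In a free market, 526 - 6P = 5P - 46 gives the equilibrium P* = 52, Q* = 214.
Since 61 > 52, the floor is binding.
At P = 61: Qd = 526 - 6·61 = 160 and Qs = 5·61 - 46 = 259.
Quantity traded falls to 160. At Q = 160 the demand price is (526 - 160)/6 = 61 and the supply price is (46 + 160)/5 = 41.2.
Deadweight loss = ½ · (61 - 41.2) · (214 - 160) = ½ · 19.8 · 54 = 534.6.

534.6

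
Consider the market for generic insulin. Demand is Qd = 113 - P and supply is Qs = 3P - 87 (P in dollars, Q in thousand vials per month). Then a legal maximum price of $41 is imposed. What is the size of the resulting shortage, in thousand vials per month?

36

Without the control the market clears where 113 - P = 3P - 87, i.e. P* = 50 and Q* = 63.
Since 41 < 50, the ceiling is binding.
At P = 41: Qd = 113 - 41 = 72 and Qs = 3·41 - 87 = 36.
Shortage = Qd - Qs = 72 - 36 = 36.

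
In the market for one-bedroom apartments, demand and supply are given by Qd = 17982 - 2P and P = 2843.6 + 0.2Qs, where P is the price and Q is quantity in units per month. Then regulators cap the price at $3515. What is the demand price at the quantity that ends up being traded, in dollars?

7312.5

Rearranging supply gives Qs = 5P - 14218. Without the control the market clears where 17982 - 2P = 5P - 14218, i.e. P* = 4600 and Q* = 8782.
Since 3515 < 4600, the ceiling is binding.
At P = 3515: Qd = 17982 - 2·3515 = 10952 and Qs = 5·3515 - 14218 = 3357.
Only 3357 units reach the market. On the demand curve, the marginal buyer's willingness to pay at Q = 3357 is (17982 - 3357)/2 = 7312.5.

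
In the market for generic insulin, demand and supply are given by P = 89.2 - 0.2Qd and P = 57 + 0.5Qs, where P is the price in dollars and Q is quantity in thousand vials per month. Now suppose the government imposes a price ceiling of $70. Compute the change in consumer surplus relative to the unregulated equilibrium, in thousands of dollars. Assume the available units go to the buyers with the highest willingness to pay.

220

Rearranging demand gives Qd = 446 - 5P; rearranging supply gives Qs = 2P - 114. In a free market, 446 - 5P = 2P - 114 gives the equilibrium P* = 80, Q* = 46.
Because the ceiling (70) lies below the market-clearing price, it is binding.
At P = 70: Qd = 446 - 5·70 = 96 and Qs = 2·70 - 114 = 26.
Consumer surplus without the control is ½ · (89.2 - 80) · 46 = 211.6.
With the ceiling, 26 units are sold at 70 (assume they go to the highest-value buyers). The demand price at Q = 26 is 84, so CS = ½ · [(89.2 - 70) + (84 - 70)] · 26 = 431.6.
Change in consumer surplus = 431.6 - 211.6 = 220.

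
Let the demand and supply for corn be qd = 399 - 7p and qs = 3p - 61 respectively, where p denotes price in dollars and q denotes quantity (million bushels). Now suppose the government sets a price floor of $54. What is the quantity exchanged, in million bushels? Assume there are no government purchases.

Equilibrium: 399 - 7p = 3p - 61, so 460 = 10p and p* = 46, q* = 77.
Because the floor (54) lies above the market-clearing price, it is binding.
At p = 54: qd = 399 - 7·54 = 21 and qs = 3·54 - 61 = 101.
The quantity actually transacted is the short side, demand: 21.

21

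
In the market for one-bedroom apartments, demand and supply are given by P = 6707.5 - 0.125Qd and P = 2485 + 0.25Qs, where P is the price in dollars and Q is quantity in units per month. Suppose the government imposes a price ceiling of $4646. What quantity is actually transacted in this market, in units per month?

8644

Rearranging demand gives Qd = 53660 - 8P; rearranging supply gives Qs = 4P - 9940. Equilibrium: 53660 - 8P = 4P - 9940, so 63600 = 12P and P* = 5300, Q* = 11260.
The ceiling of 4646 is below the equilibrium price 5300, so it binds.
At P = 4646: Qd = 53660 - 8·4646 = 16492 and Qs = 4·4646 - 9940 = 8644.
The quantity actually transacted is the short side, supply: 8644.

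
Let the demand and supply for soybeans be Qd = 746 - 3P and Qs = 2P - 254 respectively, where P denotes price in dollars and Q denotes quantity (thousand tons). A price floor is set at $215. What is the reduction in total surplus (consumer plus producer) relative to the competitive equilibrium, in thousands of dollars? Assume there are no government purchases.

843.75

Equilibrium: 746 - 3P = 2P - 254, so 1000 = 5P and P* = 200, Q* = 146.
Because the floor (215) lies above the market-clearing price, it is binding.
At P = 215: Qd = 746 - 3·215 = 101 and Qs = 2·215 - 254 = 176.
Quantity traded falls to 101. At Q = 101 the demand price is (746 - 101)/3 = 215 and the supply price is (254 + 101)/2 = 177.5.
Deadweight loss = ½ · (215 - 177.5) · (146 - 101) = ½ · 37.5 · 45 = 843.75.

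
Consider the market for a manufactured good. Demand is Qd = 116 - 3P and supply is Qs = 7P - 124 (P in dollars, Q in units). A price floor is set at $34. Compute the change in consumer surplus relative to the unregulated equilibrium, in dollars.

In a free market, 116 - 3P = 7P - 124 gives the equilibrium P* = 24, Q* = 44.
Because the floor (34) lies above the market-clearing price, it is binding.
At P = 34: Qd = 116 - 3·34 = 14 and Qs = 7·34 - 124 = 114.
Consumer surplus without the control is ½ · (116/3 - 24) · 44 = 968/3.
With the floor, consumers buy 14 units at 34, so CS = ½ · (116/3 - 34) · 14 = 98/3.
Change in consumer surplus = 98/3 - 968/3 = -290.

-290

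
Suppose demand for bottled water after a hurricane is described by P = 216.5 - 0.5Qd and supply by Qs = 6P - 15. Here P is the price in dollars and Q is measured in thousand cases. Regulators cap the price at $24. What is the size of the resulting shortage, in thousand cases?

256

Rearranging demand gives Qd = 433 - 2P. Without the control the market clears where 433 - 2P = 6P - 15, i.e. P* = 56 and Q* = 321.
Because the ceiling (24) lies below the market-clearing price, it is binding.
At P = 24: Qd = 433 - 2·24 = 385 and Qs = 6·24 - 15 = 129.
Shortage = Qd - Qs = 385 - 129 = 256.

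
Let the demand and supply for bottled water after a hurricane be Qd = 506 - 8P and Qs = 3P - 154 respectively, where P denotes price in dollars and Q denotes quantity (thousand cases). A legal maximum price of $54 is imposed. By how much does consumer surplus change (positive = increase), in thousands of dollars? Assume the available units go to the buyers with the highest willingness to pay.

Without the control the market clears where 506 - 8P = 3P - 154, i.e. P* = 60 and Q* = 26.
Because the ceiling (54) lies below the market-clearing price, it is binding.
At P = 54: Qd = 506 - 8·54 = 74 and Qs = 3·54 - 154 = 8.
Consumer surplus without the control is ½ · (63.25 - 60) · 26 = 42.25.
With the ceiling, 8 units are sold at 54 (assume they go to the highest-value buyers). The demand price at Q = 8 is 62.25, so CS = ½ · [(63.25 - 54) + (62.25 - 54)] · 8 = 70.
Change in consumer surplus = 70 - 42.25 = 27.75.

27.75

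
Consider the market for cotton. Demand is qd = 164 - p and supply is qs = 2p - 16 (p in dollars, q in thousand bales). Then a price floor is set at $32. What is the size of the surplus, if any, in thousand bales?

Without the control the market clears where 164 - p = 2p - 16, i.e. p* = 60 and q* = 104.
Since 32 is below p* = 60, the floor does not bind and the free-market outcome prevails.
Since the control does not bind, there is no surplus.

0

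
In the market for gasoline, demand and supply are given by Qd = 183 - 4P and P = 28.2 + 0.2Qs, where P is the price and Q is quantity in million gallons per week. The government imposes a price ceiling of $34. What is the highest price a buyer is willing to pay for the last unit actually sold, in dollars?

38.5

Rearranging supply gives Qs = 5P - 141. In a free market, 183 - 4P = 5P - 141 gives the equilibrium P* = 36, Q* = 39.
The ceiling of 34 is below the equilibrium price 36, so it binds.
At P = 34: Qd = 183 - 4·34 = 47 and Qs = 5·34 - 141 = 29.
Only 29 units reach the market. On the demand curve, the marginal buyer's willingness to pay at Q = 29 is (183 - 29)/4 = 38.5.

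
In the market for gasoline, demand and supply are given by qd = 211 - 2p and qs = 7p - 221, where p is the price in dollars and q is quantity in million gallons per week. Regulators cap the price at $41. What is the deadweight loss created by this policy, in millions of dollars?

In a free market, 211 - 2p = 7p - 221 gives the equilibrium p* = 48, q* = 115.
Since 41 < 48, the ceiling is binding.
At p = 41: qd = 211 - 2·41 = 129 and qs = 7·41 - 221 = 66.
Quantity traded falls to 66. At q = 66 the demand price is (211 - 66)/2 = 72.5 and the supply price is (221 + 66)/7 = 41.
Deadweight loss = ½ · (72.5 - 41) · (115 - 66) = ½ · 31.5 · 49 = 771.75.

771.75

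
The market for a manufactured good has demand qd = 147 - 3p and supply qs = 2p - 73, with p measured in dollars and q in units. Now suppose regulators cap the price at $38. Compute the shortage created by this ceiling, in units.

30

In a free market, 147 - 3p = 2p - 73 gives the equilibrium p* = 44, q* = 15.
Since 38 < 44, the ceiling is binding.
At p = 38: qd = 147 - 3·38 = 33 and qs = 2·38 - 73 = 3.
Shortage = qd - qs = 33 - 3 = 30.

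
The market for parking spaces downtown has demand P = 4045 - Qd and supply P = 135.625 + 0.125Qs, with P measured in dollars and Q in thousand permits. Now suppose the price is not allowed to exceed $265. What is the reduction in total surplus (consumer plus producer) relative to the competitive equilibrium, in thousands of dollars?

Rearranging demand gives Qd = 4045 - P; rearranging supply gives Qs = 8P - 1085. Setting quantity demanded equal to quantity supplied, 4045 - P = 8P - 1085, gives P* = 570 and Q* = 3475.
Since 265 < 570, the ceiling is binding.
At P = 265: Qd = 4045 - 265 = 3780 and Qs = 8·265 - 1085 = 1035.
Quantity traded falls to 1035. At Q = 1035 the demand price is 4045 - 1035 = 3010 and the supply price is (1085 + 1035)/8 = 265.
Deadweight loss = ½ · (3010 - 265) · (3475 - 1035) = ½ · 2745 · 2440 = 3348900.

3348900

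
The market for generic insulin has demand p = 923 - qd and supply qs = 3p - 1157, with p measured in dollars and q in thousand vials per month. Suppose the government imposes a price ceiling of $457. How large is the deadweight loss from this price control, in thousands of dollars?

Rearranging demand gives qd = 923 - p. In a free market, 923 - p = 3p - 1157 gives the equilibrium p* = 520, q* = 403.
Because the ceiling (457) lies below the market-clearing price, it is binding.
At p = 457: qd = 923 - 457 = 466 and qs = 3·457 - 1157 = 214.
Quantity traded falls to 214. At q = 214 the demand price is 923 - 214 = 709 and the supply price is (1157 + 214)/3 = 457.
Deadweight loss = ½ · (709 - 457) · (403 - 214) = ½ · 252 · 189 = 23814.

23814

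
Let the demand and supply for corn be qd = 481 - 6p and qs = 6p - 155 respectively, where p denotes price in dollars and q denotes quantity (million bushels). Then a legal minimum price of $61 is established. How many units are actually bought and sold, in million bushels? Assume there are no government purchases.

In a free market, 481 - 6p = 6p - 155 gives the equilibrium p* = 53, q* = 163.
The floor of 61 is above the equilibrium price 53, so it binds.
At p = 61: qd = 481 - 6·61 = 115 and qs = 6·61 - 155 = 211.
The quantity actually transacted is the short side, demand: 115.

115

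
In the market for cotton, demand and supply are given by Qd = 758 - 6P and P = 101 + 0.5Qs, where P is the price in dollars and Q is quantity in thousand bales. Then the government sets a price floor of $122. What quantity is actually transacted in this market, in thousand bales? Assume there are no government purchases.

Rearranging supply gives Qs = 2P - 202. In a free market, 758 - 6P = 2P - 202 gives the equilibrium P* = 120, Q* = 38.
The floor of 122 is above the equilibrium price 120, so it binds.
At P = 122: Qd = 758 - 6·122 = 26 and Qs = 2·122 - 202 = 42.
The quantity actually transacted is the short side, demand: 26.

26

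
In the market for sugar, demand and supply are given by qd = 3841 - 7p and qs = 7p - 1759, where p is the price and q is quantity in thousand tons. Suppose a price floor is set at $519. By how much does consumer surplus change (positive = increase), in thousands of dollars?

-74315.5

In a free market, 3841 - 7p = 7p - 1759 gives the equilibrium p* = 400, q* = 1041.
Because the floor (519) lies above the market-clearing price, it is binding.
At p = 519: qd = 3841 - 7·519 = 208 and qs = 7·519 - 1759 = 1874.
Consumer surplus without the control is ½ · (3841/7 - 400) · 1041 = 1083681/14.
With the floor, consumers buy 208 units at 519, so CS = ½ · (3841/7 - 519) · 208 = 21632/7.
Change in consumer surplus = 21632/7 - 1083681/14 = -74315.5.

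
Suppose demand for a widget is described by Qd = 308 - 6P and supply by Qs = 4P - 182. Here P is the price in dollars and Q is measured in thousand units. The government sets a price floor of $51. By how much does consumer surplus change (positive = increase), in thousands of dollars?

Equilibrium: 308 - 6P = 4P - 182, so 490 = 10P and P* = 49, Q* = 14.
The floor of 51 is above the equilibrium price 49, so it binds.
At P = 51: Qd = 308 - 6·51 = 2 and Qs = 4·51 - 182 = 22.
Consumer surplus without the control is ½ · (154/3 - 49) · 14 = 49/3.
With the floor, consumers buy 2 units at 51, so CS = ½ · (154/3 - 51) · 2 = 1/3.
Change in consumer surplus = 1/3 - 49/3 = -16.

-16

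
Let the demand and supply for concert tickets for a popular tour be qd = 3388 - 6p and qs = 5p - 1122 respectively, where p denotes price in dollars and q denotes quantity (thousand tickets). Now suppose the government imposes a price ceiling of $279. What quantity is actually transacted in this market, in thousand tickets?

Equilibrium: 3388 - 6p = 5p - 1122, so 4510 = 11p and p* = 410, q* = 928.
The ceiling of 279 is below the equilibrium price 410, so it binds.
At p = 279: qd = 3388 - 6·279 = 1714 and qs = 5·279 - 1122 = 273.
The quantity actually transacted is the short side, supply: 273.

273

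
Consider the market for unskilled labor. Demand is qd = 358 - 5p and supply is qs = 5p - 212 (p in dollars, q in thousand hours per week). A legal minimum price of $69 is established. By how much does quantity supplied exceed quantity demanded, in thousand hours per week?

120

In a free market, 358 - 5p = 5p - 212 gives the equilibrium p* = 57, q* = 73.
Since 69 > 57, the floor is binding.
At p = 69: qd = 358 - 5·69 = 13 and qs = 5·69 - 212 = 133.
Surplus = qs - qd = 133 - 13 = 120.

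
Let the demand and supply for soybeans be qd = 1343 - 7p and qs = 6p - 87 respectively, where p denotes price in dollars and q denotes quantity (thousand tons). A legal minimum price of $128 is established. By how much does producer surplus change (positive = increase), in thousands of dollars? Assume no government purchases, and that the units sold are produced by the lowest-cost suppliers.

Equilibrium: 1343 - 7p = 6p - 87, so 1430 = 13p and p* = 110, q* = 573.
Because the floor (128) lies above the market-clearing price, it is binding.
At p = 128: qd = 1343 - 7·128 = 447 and qs = 6·128 - 87 = 681.
Producer surplus without the control is ½ · (110 - 14.5) · 573 = 27360.75.
With the floor, 447 units are sold at 128. The supply price at q = 447 is 89, so PS = ½ · [(128 - 14.5) + (128 - 89)] · 447 = 34083.75.
Change in producer surplus = 34083.75 - 27360.75 = 6723.

6723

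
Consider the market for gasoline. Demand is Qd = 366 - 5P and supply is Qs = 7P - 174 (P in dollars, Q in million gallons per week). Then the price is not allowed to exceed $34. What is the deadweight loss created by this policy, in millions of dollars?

1016.4

In a free market, 366 - 5P = 7P - 174 gives the equilibrium P* = 45, Q* = 141.
Since 34 < 45, the ceiling is binding.
At P = 34: Qd = 366 - 5·34 = 196 and Qs = 7·34 - 174 = 64.
Quantity traded falls to 64. At Q = 64 the demand price is (366 - 64)/5 = 60.4 and the supply price is (174 + 64)/7 = 34.
Deadweight loss = ½ · (60.4 - 34) · (141 - 64) = ½ · 26.4 · 77 = 1016.4.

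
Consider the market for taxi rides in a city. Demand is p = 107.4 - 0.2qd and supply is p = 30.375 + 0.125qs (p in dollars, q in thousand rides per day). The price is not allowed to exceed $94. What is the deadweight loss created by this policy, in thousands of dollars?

Rearranging demand gives qd = 537 - 5p; rearranging supply gives qs = 8p - 243. Without the control the market clears where 537 - 5p = 8p - 243, i.e. p* = 60 and q* = 237.
Since 94 is above p* = 60, the ceiling does not bind and the free-market outcome prevails.
Since the control does not bind, no trades are prevented and deadweight loss is zero.

0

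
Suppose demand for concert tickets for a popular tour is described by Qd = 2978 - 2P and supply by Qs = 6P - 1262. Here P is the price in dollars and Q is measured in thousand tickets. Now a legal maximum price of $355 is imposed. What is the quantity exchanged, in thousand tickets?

Without the control the market clears where 2978 - 2P = 6P - 1262, i.e. P* = 530 and Q* = 1918.
The ceiling of 355 is below the equilibrium price 530, so it binds.
At P = 355: Qd = 2978 - 2·355 = 2268 and Qs = 6·355 - 1262 = 868.
The quantity actually transacted is the short side, supply: 868.

868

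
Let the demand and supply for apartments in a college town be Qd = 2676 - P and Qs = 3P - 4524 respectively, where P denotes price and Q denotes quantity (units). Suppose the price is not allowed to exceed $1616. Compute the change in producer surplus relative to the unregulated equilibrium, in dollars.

-110400

Setting quantity demanded equal to quantity supplied, 2676 - P = 3P - 4524, gives P* = 1800 and Q* = 876.
Since 1616 < 1800, the ceiling is binding.
At P = 1616: Qd = 2676 - 1616 = 1060 and Qs = 3·1616 - 4524 = 324.
Producer surplus without the control is ½ · (1800 - 1508) · 876 = 127896.
With the ceiling, producers sell 324 units at 1616, so PS = ½ · (1616 - 1508) · 324 = 17496.
Change in producer surplus = 17496 - 127896 = -110400.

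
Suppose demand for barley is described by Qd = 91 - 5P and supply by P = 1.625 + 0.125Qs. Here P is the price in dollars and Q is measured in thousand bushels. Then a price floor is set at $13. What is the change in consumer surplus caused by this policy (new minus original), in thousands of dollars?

Rearranging supply gives Qs = 8P - 13. Setting quantity demanded equal to quantity supplied, 91 - 5P = 8P - 13, gives P* = 8 and Q* = 51.
Since 13 > 8, the floor is binding.
At P = 13: Qd = 91 - 5·13 = 26 and Qs = 8·13 - 13 = 91.
Consumer surplus without the control is ½ · (18.2 - 8) · 51 = 260.1.
With the floor, consumers buy 26 units at 13, so CS = ½ · (18.2 - 13) · 26 = 67.6.
Change in consumer surplus = 67.6 - 260.1 = -192.5.

-192.5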